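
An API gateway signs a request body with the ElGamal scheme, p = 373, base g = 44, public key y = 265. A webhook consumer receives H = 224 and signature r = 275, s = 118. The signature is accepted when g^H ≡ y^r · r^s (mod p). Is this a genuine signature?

genuine

Left side g^H mod p:
44^2 = 1936 ≡ 71
44^4 ≡ 71^2 = 5041 ≡ 192
44^8 ≡ 192^2 = 36864 ≡ 310
44^16 ≡ 310^2 = 96100 ≡ 239
44^32 ≡ 239^2 = 57121 ≡ 52
44^64 ≡ 52^2 = 2704 ≡ 93
44^128 ≡ 93^2 = 8649 ≡ 70
224 = 128 + 64 + 32, so 44^224 ≡ 70·93·52 ≡ 209 (mod 373)
Right side y^r · r^s mod p:
265^2 = 70225 ≡ 101
265^4 ≡ 101^2 = 10201 ≡ 130
265^8 ≡ 130^2 = 16900 ≡ 115
265^16 ≡ 115^2 = 13225 ≡ 170
265^32 ≡ 170^2 = 28900 ≡ 179
265^64 ≡ 179^2 = 32041 ≡ 336
265^128 ≡ 336^2 = 112896 ≡ 250
265^256 ≡ 250^2 = 62500 ≡ 209
275 = 256 + 16 + 2 + 1, so 265^275 ≡ 209·170·101·265 ≡ 307 (mod 373)
275^2 = 75625 ≡ 279
275^4 ≡ 279^2 = 77841 ≡ 257
275^8 ≡ 257^2 = 66049 ≡ 28
275^16 ≡ 28^2 = 784 ≡ 38
275^32 ≡ 38^2 = 1444 ≡ 325
275^64 ≡ 325^2 = 105625 ≡ 66
118 = 64 + 32 + 16 + 4 + 2, so 275^118 ≡ 66·325·38·257·279 ≡ 59 (mod 373)
307·59 = 18113 ≡ 209 (mod 373)
209 ≡ 209 (mod 373), so the signature is genuine.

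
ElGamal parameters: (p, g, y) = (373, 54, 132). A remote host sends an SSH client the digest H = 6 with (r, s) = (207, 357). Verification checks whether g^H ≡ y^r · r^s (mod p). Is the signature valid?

Left side g^H mod p:
54^2 = 2916 ≡ 305
54^4 ≡ 305^2 = 93025 ≡ 148
6 = 4 + 2, so 54^6 ≡ 148·305 ≡ 7 (mod 373)
Right side y^r · r^s mod p:
132^2 = 17424 ≡ 266
132^4 ≡ 266^2 = 70756 ≡ 259
132^8 ≡ 259^2 = 67081 ≡ 314
132^16 ≡ 314^2 = 98596 ≡ 124
132^32 ≡ 124^2 = 15376 ≡ 83
132^64 ≡ 83^2 = 6889 ≡ 175
132^128 ≡ 175^2 = 30625 ≡ 39
207 = 128 + 64 + 8 + 4 + 2 + 1, so 132^207 ≡ 39·175·314·259·266·132 ≡ 206 (mod 373)
207^2 = 42849 ≡ 327
207^4 ≡ 327^2 = 106929 ≡ 251
207^8 ≡ 251^2 = 63001 ≡ 337
207^16 ≡ 337^2 = 113569 ≡ 177
207^32 ≡ 177^2 = 31329 ≡ 370
207^64 ≡ 370^2 = 136900 ≡ 9
207^128 ≡ 9^2 = 81
207^256 ≡ 81^2 = 6561 ≡ 220
357 = 256 + 64 + 32 + 4 + 1, so 207^357 ≡ 220·9·370·251·207 ≡ 96 (mod 373)
206·96 = 19776 ≡ 7 (mod 373)
7 ≡ 7 (mod 373), so the signature is genuine.

valid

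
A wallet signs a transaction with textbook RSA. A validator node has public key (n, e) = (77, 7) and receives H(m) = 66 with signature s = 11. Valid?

no

s^2 ≡ 11^2 = 121 ≡ 44
s^4 ≡ 44^2 = 1936 ≡ 11
7 = 4 + 2 + 1, so s^7 ≡ 11·44·11 ≡ 11 (mod 77)
11 ≠ 66, so verification fails.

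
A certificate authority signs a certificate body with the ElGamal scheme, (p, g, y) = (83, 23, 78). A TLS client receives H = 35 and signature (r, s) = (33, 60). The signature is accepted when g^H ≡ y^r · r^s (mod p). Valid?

yes

Left side g^H mod p:
23^2 = 529 ≡ 31
23^4 ≡ 31^2 = 961 ≡ 48
23^8 ≡ 48^2 = 2304 ≡ 63
23^16 ≡ 63^2 = 3969 ≡ 68
23^32 ≡ 68^2 = 4624 ≡ 59
35 = 32 + 2 + 1, so 23^35 ≡ 59·31·23 ≡ 69 (mod 83)
Right side y^r · r^s mod p:
78^2 = 6084 ≡ 25
78^4 ≡ 25^2 = 625 ≡ 44
78^8 ≡ 44^2 = 1936 ≡ 27
78^16 ≡ 27^2 = 729 ≡ 65
78^32 ≡ 65^2 = 4225 ≡ 75
33 = 32 + 1, so 78^33 ≡ 75·78 ≡ 40 (mod 83)
33^2 = 1089 ≡ 10
33^4 ≡ 10^2 = 100 ≡ 17
33^8 ≡ 17^2 = 289 ≡ 40
33^16 ≡ 40^2 = 1600 ≡ 23
33^32 ≡ 23^2 = 529 ≡ 31
60 = 32 + 16 + 8 + 4, so 33^60 ≡ 31·23·40·17 ≡ 37 (mod 83)
40·37 = 1480 ≡ 69 (mod 83)
69 ≡ 69 (mod 83), so the signature is genuine.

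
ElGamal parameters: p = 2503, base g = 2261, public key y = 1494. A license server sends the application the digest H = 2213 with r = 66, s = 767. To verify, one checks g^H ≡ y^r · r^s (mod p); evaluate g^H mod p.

2261^2 = 5112121 ≡ 995
2261^4 ≡ 995^2 = 990025 ≡ 1340
2261^8 ≡ 1340^2 = 1795600 ≡ 949
2261^16 ≡ 949^2 = 900601 ≡ 2024
2261^32 ≡ 2024^2 = 4096576 ≡ 1668
2261^64 ≡ 1668^2 = 2782224 ≡ 1391
2261^128 ≡ 1391^2 = 1934881 ≡ 62
2261^256 ≡ 62^2 = 3844 ≡ 1341
2261^512 ≡ 1341^2 = 1798281 ≡ 1127
2261^1024 ≡ 1127^2 = 1270129 ≡ 1108
2261^2048 ≡ 1108^2 = 1227664 ≡ 1194
2213 = 2048 + 128 + 32 + 4 + 1, so 2261^2213 ≡ 1194·62·1668·1340·2261 ≡ 2441 (mod 2503)

2441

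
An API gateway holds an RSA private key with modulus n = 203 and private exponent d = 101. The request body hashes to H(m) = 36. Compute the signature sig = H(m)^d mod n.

169

Squares mod 203: (H(m))^1≡36, (H(m))^2≡78, (H(m))^4≡197, (H(m))^8≡36, (H(m))^16≡78, (H(m))^32≡197, (H(m))^64≡36
101 = 64 + 32 + 4 + 1, so (H(m))^101 ≡ 36·197·197·36 ≡ 169 (mod 203)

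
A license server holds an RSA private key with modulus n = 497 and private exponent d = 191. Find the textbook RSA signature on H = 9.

H^2 ≡ 9^2 = 81
H^4 ≡ 81^2 = 6561 ≡ 100
H^8 ≡ 100^2 = 10000 ≡ 60
H^16 ≡ 60^2 = 3600 ≡ 121
H^32 ≡ 121^2 = 14641 ≡ 228
H^64 ≡ 228^2 = 51984 ≡ 296
H^128 ≡ 296^2 = 87616 ≡ 144
191 = 128 + 32 + 16 + 8 + 4 + 2 + 1, so H^191 ≡ 144·228·121·60·100·81·9 ≡ 263 (mod 497)

263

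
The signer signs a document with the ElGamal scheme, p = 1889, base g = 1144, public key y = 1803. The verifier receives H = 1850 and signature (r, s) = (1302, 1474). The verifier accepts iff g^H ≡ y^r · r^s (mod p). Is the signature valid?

Left side g^H mod p:
1144^2 = 1308736 ≡ 1548
1144^4 ≡ 1548^2 = 2396304 ≡ 1052
1144^8 ≡ 1052^2 = 1106704 ≡ 1639
1144^16 ≡ 1639^2 = 2686321 ≡ 163
1144^32 ≡ 163^2 = 26569 ≡ 123
1144^64 ≡ 123^2 = 15129 ≡ 17
1144^128 ≡ 17^2 = 289
1144^256 ≡ 289^2 = 83521 ≡ 405
1144^512 ≡ 405^2 = 164025 ≡ 1571
1144^1024 ≡ 1571^2 = 2468041 ≡ 1007
1850 = 1024 + 512 + 256 + 32 + 16 + 8 + 2, so 1144^1850 ≡ 1007·1571·405·123·163·1639·1548 ≡ 349 (mod 1889)
Right side y^r · r^s mod p:
1803^2 = 3250809 ≡ 1729
1803^4 ≡ 1729^2 = 2989441 ≡ 1043
1803^8 ≡ 1043^2 = 1087849 ≡ 1674
1803^16 ≡ 1674^2 = 2802276 ≡ 889
1803^32 ≡ 889^2 = 790321 ≡ 719
1803^64 ≡ 719^2 = 516961 ≡ 1264
1803^128 ≡ 1264^2 = 1597696 ≡ 1491
1803^256 ≡ 1491^2 = 2223081 ≡ 1617
1803^512 ≡ 1617^2 = 2614689 ≡ 313
1803^1024 ≡ 313^2 = 97969 ≡ 1630
1302 = 1024 + 256 + 16 + 4 + 2, so 1803^1302 ≡ 1630·1617·889·1043·1729 ≡ 846 (mod 1889)
1302^2 = 1695204 ≡ 771
1302^4 ≡ 771^2 = 594441 ≡ 1295
1302^8 ≡ 1295^2 = 1677025 ≡ 1482
1302^16 ≡ 1482^2 = 2196324 ≡ 1306
1302^32 ≡ 1306^2 = 1705636 ≡ 1758
1302^64 ≡ 1758^2 = 3090564 ≡ 160
1302^128 ≡ 160^2 = 25600 ≡ 1043
1302^256 ≡ 1043^2 = 1087849 ≡ 1674
1302^512 ≡ 1674^2 = 2802276 ≡ 889
1302^1024 ≡ 889^2 = 790321 ≡ 719
1474 = 1024 + 256 + 128 + 64 + 2, so 1302^1474 ≡ 719·1674·1043·160·771 ≡ 217 (mod 1889)
846·217 = 183582 ≡ 349 (mod 1889)
349 ≡ 349 (mod 1889), so the signature is genuine.

valid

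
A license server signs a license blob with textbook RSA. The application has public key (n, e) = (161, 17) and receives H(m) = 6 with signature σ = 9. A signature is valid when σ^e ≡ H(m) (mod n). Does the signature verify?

Squares mod 161: σ^1≡9, σ^2≡81, σ^4≡121, σ^8≡151, σ^16≡100
17 = 16 + 1, so σ^17 ≡ 100·9 ≡ 95 (mod 161)
95 ≠ 6, so verification fails.

does not verify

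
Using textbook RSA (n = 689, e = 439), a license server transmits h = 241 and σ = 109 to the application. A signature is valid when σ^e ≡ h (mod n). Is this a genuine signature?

forged

Squares mod 689: σ^1≡109, σ^2≡168, σ^4≡664, σ^8≡625, σ^16≡651, σ^32≡66, σ^64≡222, σ^128≡365, σ^256≡248
439 = 256 + 128 + 32 + 16 + 4 + 2 + 1, so σ^439 ≡ 248·365·66·651·664·168·109 ≡ 528 (mod 689)
528 ≠ 241, so verification fails.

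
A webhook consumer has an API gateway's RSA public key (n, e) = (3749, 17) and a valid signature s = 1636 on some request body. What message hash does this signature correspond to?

2408

Squares mod 3749: s^1≡1636, s^2≡3459, s^4≡1622, s^8≡2835, s^16≡3118
17 = 16 + 1, so s^17 ≡ 3118·1636 ≡ 2408 (mod 3749)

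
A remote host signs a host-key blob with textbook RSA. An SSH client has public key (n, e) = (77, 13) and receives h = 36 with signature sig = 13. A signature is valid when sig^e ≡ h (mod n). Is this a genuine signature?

forged

sig^2 ≡ 13^2 = 169 ≡ 15
sig^4 ≡ 15^2 = 225 ≡ 71
sig^8 ≡ 71^2 = 5041 ≡ 36
13 = 8 + 4 + 1, so sig^13 ≡ 36·71·13 ≡ 41 (mod 77)
sig^13 mod 77 = 41, but h = 36.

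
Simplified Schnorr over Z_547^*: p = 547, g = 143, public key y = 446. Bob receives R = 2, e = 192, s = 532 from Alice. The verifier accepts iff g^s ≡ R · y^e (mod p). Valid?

g^s mod p:
Squares mod 547: 143^1≡143, 143^2≡210, 143^4≡340, 143^8≡183, 143^16≡122, 143^32≡115, 143^64≡97, 143^128≡110, 143^256≡66, 143^512≡527
532 = 512 + 16 + 4, so 143^532 ≡ 527·122·340 ≡ 199 (mod 547)
R · y^e mod p:
Squares mod 547: 446^1≡446, 446^2≡355, 446^4≡215, 446^8≡277, 446^16≡149, 446^32≡321, 446^64≡205, 446^128≡453
192 = 128 + 64, so 446^192 ≡ 453·205 ≡ 422 (mod 547)
2·422 = 844 ≡ 297 (mod 547)
199 ≠ 297; the check fails.

no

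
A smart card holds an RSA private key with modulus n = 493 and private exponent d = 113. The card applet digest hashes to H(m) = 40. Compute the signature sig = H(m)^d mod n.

(H(m))^2 ≡ 40^2 = 1600 ≡ 121
(H(m))^4 ≡ 121^2 = 14641 ≡ 344
(H(m))^8 ≡ 344^2 = 118336 ≡ 16
(H(m))^16 ≡ 16^2 = 256
(H(m))^32 ≡ 256^2 = 65536 ≡ 460
(H(m))^64 ≡ 460^2 = 211600 ≡ 103
113 = 64 + 32 + 16 + 1, so (H(m))^113 ≡ 103·460·256·40 ≡ 40 (mod 493)

40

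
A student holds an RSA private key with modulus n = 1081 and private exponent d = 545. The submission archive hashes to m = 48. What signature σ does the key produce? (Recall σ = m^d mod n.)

Squares mod 1081: m^1≡48, m^2≡142, m^4≡706, m^8≡95, m^16≡377, m^32≡518, m^64≡236, m^128≡565, m^256≡330, m^512≡800
545 = 512 + 32 + 1, so m^545 ≡ 800·518·48 ≡ 800 (mod 1081)

800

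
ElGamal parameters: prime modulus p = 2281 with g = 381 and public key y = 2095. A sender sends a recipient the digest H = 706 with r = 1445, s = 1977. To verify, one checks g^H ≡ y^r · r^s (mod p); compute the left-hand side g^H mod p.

Squares mod 2281: 381^1≡381, 381^2≡1458, 381^4≡2153, 381^8≡417, 381^16≡533, 381^32≡1245, 381^64≡1226, 381^128≡2178, 381^256≡1485, 381^512≡1779
706 = 512 + 128 + 64 + 2, so 381^706 ≡ 1779·2178·1226·1458 ≡ 388 (mod 2281)

388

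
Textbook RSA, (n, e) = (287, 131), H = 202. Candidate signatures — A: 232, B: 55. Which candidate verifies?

B

Candidate A: 232^2 = 53824 ≡ 155; 232^4 ≡ 155^2 = 24025 ≡ 204; 232^8 ≡ 204^2 = 41616 ≡ 1; 232^16 ≡ 1^2 = 1; 232^32 ≡ 1^2 = 1; 232^64 ≡ 1^2 = 1; 232^128 ≡ 1^2 = 1; 131 = 128 + 2 + 1, so 232^131 ≡ 1·155·232 ≡ 85 (mod 287)
Candidate B: 55^2 = 3025 ≡ 155; 55^4 ≡ 155^2 = 24025 ≡ 204; 55^8 ≡ 204^2 = 41616 ≡ 1; 55^16 ≡ 1^2 = 1; 55^32 ≡ 1^2 = 1; 55^64 ≡ 1^2 = 1; 55^128 ≡ 1^2 = 1; 131 = 128 + 2 + 1, so 55^131 ≡ 1·155·55 ≡ 202 (mod 287)
  → matches H = 202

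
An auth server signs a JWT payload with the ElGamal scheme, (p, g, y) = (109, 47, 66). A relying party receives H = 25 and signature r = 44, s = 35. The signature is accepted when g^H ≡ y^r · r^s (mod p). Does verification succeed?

fails

Left side g^H mod p:
47^2 = 2209 ≡ 29
47^4 ≡ 29^2 = 841 ≡ 78
47^8 ≡ 78^2 = 6084 ≡ 89
47^16 ≡ 89^2 = 7921 ≡ 73
25 = 16 + 8 + 1, so 47^25 ≡ 73·89·47 ≡ 50 (mod 109)
Right side y^r · r^s mod p:
66^2 = 4356 ≡ 105
66^4 ≡ 105^2 = 11025 ≡ 16
66^8 ≡ 16^2 = 256 ≡ 38
66^16 ≡ 38^2 = 1444 ≡ 27
66^32 ≡ 27^2 = 729 ≡ 75
44 = 32 + 8 + 4, so 66^44 ≡ 75·38·16 ≡ 38 (mod 109)
44^2 = 1936 ≡ 83
44^4 ≡ 83^2 = 6889 ≡ 22
44^8 ≡ 22^2 = 484 ≡ 48
44^16 ≡ 48^2 = 2304 ≡ 15
44^32 ≡ 15^2 = 225 ≡ 7
35 = 32 + 2 + 1, so 44^35 ≡ 7·83·44 ≡ 58 (mod 109)
38·58 = 2204 ≡ 24 (mod 109)
50 ≠ 24, so verification fails.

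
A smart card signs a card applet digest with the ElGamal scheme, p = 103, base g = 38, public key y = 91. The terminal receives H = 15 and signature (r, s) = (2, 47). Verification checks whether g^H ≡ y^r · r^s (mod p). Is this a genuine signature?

forged

Left side g^H mod p:
Squares mod 103: 38^1≡38, 38^2≡2, 38^4≡4, 38^8≡16
15 = 8 + 4 + 2 + 1, so 38^15 ≡ 16·4·2·38 ≡ 23 (mod 103)
Right side y^r · r^s mod p:
Squares mod 103: 91^1≡91, 91^2≡41
91^2 ≡ 41 (mod 103)
Squares mod 103: 2^1≡2, 2^2≡4, 2^4≡16, 2^8≡50, 2^16≡28, 2^32≡63
47 = 32 + 8 + 4 + 2 + 1, so 2^47 ≡ 63·50·16·4·2 ≡ 58 (mod 103)
41·58 = 2378 ≡ 9 (mod 103)
23 ≠ 9, so verification fails.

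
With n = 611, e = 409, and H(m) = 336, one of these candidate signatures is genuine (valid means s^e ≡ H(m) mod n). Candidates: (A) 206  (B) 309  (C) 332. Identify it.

A

Candidate A: Squares mod 611: 206^1≡206, 206^2≡277, 206^4≡354, 206^8≡61, 206^16≡55, 206^32≡581, 206^64≡289, 206^128≡425, 206^256≡380; 409 = 256 + 128 + 16 + 8 + 1, so 206^409 ≡ 380·425·55·61·206 ≡ 336 (mod 611)
  → matches H(m) = 336
Candidate B: Squares mod 611: 309^1≡309, 309^2≡165, 309^4≡341, 309^8≡191, 309^16≡432, 309^32≡269, 309^64≡263, 309^128≡126, 309^256≡601; 409 = 256 + 128 + 16 + 8 + 1, so 309^409 ≡ 601·126·432·191·309 ≡ 75 (mod 611)
Candidate C: Squares mod 611: 332^1≡332, 332^2≡244, 332^4≡269, 332^8≡263, 332^16≡126, 332^32≡601, 332^64≡100, 332^128≡224, 332^256≡74; 409 = 256 + 128 + 16 + 8 + 1, so 332^409 ≡ 74·224·126·263·332 ≡ 241 (mod 611)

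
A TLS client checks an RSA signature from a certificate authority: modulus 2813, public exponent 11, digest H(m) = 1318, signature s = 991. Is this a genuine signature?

genuine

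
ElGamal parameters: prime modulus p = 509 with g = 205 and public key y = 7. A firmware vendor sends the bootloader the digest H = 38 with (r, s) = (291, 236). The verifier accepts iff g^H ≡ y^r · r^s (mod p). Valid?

Left side g^H mod p:
205^2 = 42025 ≡ 287
205^4 ≡ 287^2 = 82369 ≡ 420
205^8 ≡ 420^2 = 176400 ≡ 286
205^16 ≡ 286^2 = 81796 ≡ 356
205^32 ≡ 356^2 = 126736 ≡ 504
38 = 32 + 4 + 2, so 205^38 ≡ 504·420·287 ≡ 465 (mod 509)
Right side y^r · r^s mod p:
7^2 = 49
7^4 ≡ 49^2 = 2401 ≡ 365
7^8 ≡ 365^2 = 133225 ≡ 376
7^16 ≡ 376^2 = 141376 ≡ 383
7^32 ≡ 383^2 = 146689 ≡ 97
7^64 ≡ 97^2 = 9409 ≡ 247
7^128 ≡ 247^2 = 61009 ≡ 438
7^256 ≡ 438^2 = 191844 ≡ 460
291 = 256 + 32 + 2 + 1, so 7^291 ≡ 460·97·49·7 ≡ 48 (mod 509)
291^2 = 84681 ≡ 187
291^4 ≡ 187^2 = 34969 ≡ 357
291^8 ≡ 357^2 = 127449 ≡ 199
291^16 ≡ 199^2 = 39601 ≡ 408
291^32 ≡ 408^2 = 166464 ≡ 21
291^64 ≡ 21^2 = 441
291^128 ≡ 441^2 = 194481 ≡ 43
236 = 128 + 64 + 32 + 8 + 4, so 291^236 ≡ 43·441·21·199·357 ≡ 66 (mod 509)
48·66 = 3168 ≡ 114 (mod 509)
465 ≠ 114, so verification fails.

no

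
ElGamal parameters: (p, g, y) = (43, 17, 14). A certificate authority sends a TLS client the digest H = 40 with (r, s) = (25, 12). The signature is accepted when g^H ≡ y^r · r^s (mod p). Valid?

yes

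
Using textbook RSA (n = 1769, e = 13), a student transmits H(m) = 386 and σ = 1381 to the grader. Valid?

no

σ^2 ≡ 1381^2 = 1907161 ≡ 179
σ^4 ≡ 179^2 = 32041 ≡ 199
σ^8 ≡ 199^2 = 39601 ≡ 683
13 = 8 + 4 + 1, so σ^13 ≡ 683·199·1381 ≡ 1632 (mod 1769)
σ^13 mod 1769 = 1632, but H(m) = 386.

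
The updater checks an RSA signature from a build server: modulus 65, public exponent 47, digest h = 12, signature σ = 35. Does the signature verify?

does not verify

Squares mod 65: σ^1≡35, σ^2≡55, σ^4≡35, σ^8≡55, σ^16≡35, σ^32≡55
47 = 32 + 8 + 4 + 2 + 1, so σ^47 ≡ 55·55·35·55·35 ≡ 55 (mod 65)
55 ≠ 12, so verification fails.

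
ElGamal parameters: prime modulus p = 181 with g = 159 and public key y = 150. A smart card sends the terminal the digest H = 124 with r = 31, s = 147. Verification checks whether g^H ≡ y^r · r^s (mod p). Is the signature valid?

Left side g^H mod p:
159^2 = 25281 ≡ 122
159^4 ≡ 122^2 = 14884 ≡ 42
159^8 ≡ 42^2 = 1764 ≡ 135
159^16 ≡ 135^2 = 18225 ≡ 125
159^32 ≡ 125^2 = 15625 ≡ 59
159^64 ≡ 59^2 = 3481 ≡ 42
124 = 64 + 32 + 16 + 8 + 4, so 159^124 ≡ 42·59·125·135·42 ≡ 42 (mod 181)
Right side y^r · r^s mod p:
150^2 = 22500 ≡ 56
150^4 ≡ 56^2 = 3136 ≡ 59
150^8 ≡ 59^2 = 3481 ≡ 42
150^16 ≡ 42^2 = 1764 ≡ 135
31 = 16 + 8 + 4 + 2 + 1, so 150^31 ≡ 135·42·59·56·150 ≡ 31 (mod 181)
31^2 = 961 ≡ 56
31^4 ≡ 56^2 = 3136 ≡ 59
31^8 ≡ 59^2 = 3481 ≡ 42
31^16 ≡ 42^2 = 1764 ≡ 135
31^32 ≡ 135^2 = 18225 ≡ 125
31^64 ≡ 125^2 = 15625 ≡ 59
31^128 ≡ 59^2 = 3481 ≡ 42
147 = 128 + 16 + 2 + 1, so 31^147 ≡ 42·135·56·31 ≡ 159 (mod 181)
31·159 = 4929 ≡ 42 (mod 181)
42 ≡ 42 (mod 181), so the signature is genuine.

valid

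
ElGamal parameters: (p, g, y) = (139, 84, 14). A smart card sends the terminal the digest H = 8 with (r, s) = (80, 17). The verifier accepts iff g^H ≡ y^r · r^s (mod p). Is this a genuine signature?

forged

Left side g^H mod p:
Squares mod 139: 84^1≡84, 84^2≡106, 84^4≡116, 84^8≡112
84^8 ≡ 112 (mod 139)
Right side y^r · r^s mod p:
Squares mod 139: 14^1≡14, 14^2≡57, 14^4≡52, 14^8≡63, 14^16≡77, 14^32≡91, 14^64≡80
80 = 64 + 16, so 14^80 ≡ 80·77 ≡ 44 (mod 139)
Squares mod 139: 80^1≡80, 80^2≡6, 80^4≡36, 80^8≡45, 80^16≡79
17 = 16 + 1, so 80^17 ≡ 79·80 ≡ 65 (mod 139)
44·65 = 2860 ≡ 80 (mod 139)
112 ≠ 80, so verification fails.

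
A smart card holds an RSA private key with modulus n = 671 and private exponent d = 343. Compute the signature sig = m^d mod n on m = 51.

519

m^2 ≡ 51^2 = 2601 ≡ 588
m^4 ≡ 588^2 = 345744 ≡ 179
m^8 ≡ 179^2 = 32041 ≡ 504
m^16 ≡ 504^2 = 254016 ≡ 378
m^32 ≡ 378^2 = 142884 ≡ 632
m^64 ≡ 632^2 = 399424 ≡ 179
m^128 ≡ 179^2 = 32041 ≡ 504
m^256 ≡ 504^2 = 254016 ≡ 378
343 = 256 + 64 + 16 + 4 + 2 + 1, so m^343 ≡ 378·179·378·179·588·51 ≡ 519 (mod 671)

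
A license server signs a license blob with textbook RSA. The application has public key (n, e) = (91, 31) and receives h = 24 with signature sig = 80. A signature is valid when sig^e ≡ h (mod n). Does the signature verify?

Squares mod 91: sig^1≡80, sig^2≡30, sig^4≡81, sig^8≡9, sig^16≡81
31 = 16 + 8 + 4 + 2 + 1, so sig^31 ≡ 81·9·81·30·80 ≡ 24 (mod 91)
sig^31 mod 91 = 24 matches h.

verifies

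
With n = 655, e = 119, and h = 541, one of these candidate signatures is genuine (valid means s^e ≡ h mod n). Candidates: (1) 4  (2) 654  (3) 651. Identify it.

Candidate 1: Squares mod 655: 4^1≡4, 4^2≡16, 4^4≡256, 4^8≡36, 4^16≡641, 4^32≡196, 4^64≡426; 119 = 64 + 32 + 16 + 4 + 2 + 1, so 4^119 ≡ 426·196·641·256·16·4 ≡ 114 (mod 655)
Candidate 2: Squares mod 655: 654^1≡654, 654^2≡1, 654^4≡1, 654^8≡1, 654^16≡1, 654^32≡1, 654^64≡1; 119 = 64 + 32 + 16 + 4 + 2 + 1, so 654^119 ≡ 1·1·1·1·1·654 ≡ 654 (mod 655)
Candidate 3: Squares mod 655: 651^1≡651, 651^2≡16, 651^4≡256, 651^8≡36, 651^16≡641, 651^32≡196, 651^64≡426; 119 = 64 + 32 + 16 + 4 + 2 + 1, so 651^119 ≡ 426·196·641·256·16·651 ≡ 541 (mod 655)
  → matches h = 541

3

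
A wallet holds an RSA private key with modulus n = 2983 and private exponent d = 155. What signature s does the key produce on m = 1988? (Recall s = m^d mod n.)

Squares mod 2983: m^1≡1988, m^2≡2652, m^4≡2173, m^8≡2823, m^16≡1736, m^32≡866, m^64≡1223, m^128≡1246
155 = 128 + 16 + 8 + 2 + 1, so m^155 ≡ 1246·1736·2823·2652·1988 ≡ 1490 (mod 2983)

1490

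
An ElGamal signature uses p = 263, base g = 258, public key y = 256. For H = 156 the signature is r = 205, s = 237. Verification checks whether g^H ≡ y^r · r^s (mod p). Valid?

yes

Left side g^H mod p:
258^156 mod 263 = 23
Right side y^r · r^s mod p:
256^205 mod 263 = 86
205^237 mod 263 = 144
86·144 = 12384 ≡ 23 (mod 263)
23 ≡ 23 (mod 263), so the signature is genuine.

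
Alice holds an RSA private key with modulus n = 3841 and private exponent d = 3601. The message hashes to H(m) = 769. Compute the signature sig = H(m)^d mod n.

(H(m))^2 ≡ 769^2 = 591361 ≡ 3688
(H(m))^4 ≡ 3688^2 = 13601344 ≡ 363
(H(m))^8 ≡ 363^2 = 131769 ≡ 1175
(H(m))^16 ≡ 1175^2 = 1380625 ≡ 1706
(H(m))^32 ≡ 1706^2 = 2910436 ≡ 2799
(H(m))^64 ≡ 2799^2 = 7834401 ≡ 2602
(H(m))^128 ≡ 2602^2 = 6770404 ≡ 2562
(H(m))^256 ≡ 2562^2 = 6563844 ≡ 3416
(H(m))^512 ≡ 3416^2 = 11669056 ≡ 98
(H(m))^1024 ≡ 98^2 = 9604 ≡ 1922
(H(m))^2048 ≡ 1922^2 = 3694084 ≡ 2883
3601 = 2048 + 1024 + 512 + 16 + 1, so (H(m))^3601 ≡ 2883·1922·98·1706·769 ≡ 3547 (mod 3841)

3547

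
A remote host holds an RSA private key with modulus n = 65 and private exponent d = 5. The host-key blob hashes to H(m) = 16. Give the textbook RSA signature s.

Squares mod 65: (H(m))^1≡16, (H(m))^2≡61, (H(m))^4≡16
5 = 4 + 1, so (H(m))^5 ≡ 16·16 ≡ 61 (mod 65)

61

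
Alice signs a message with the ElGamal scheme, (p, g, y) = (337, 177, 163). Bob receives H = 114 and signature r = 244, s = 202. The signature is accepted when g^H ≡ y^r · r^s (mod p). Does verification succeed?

Left side g^H mod p:
Squares mod 337: 177^1≡177, 177^2≡325, 177^4≡144, 177^8≡179, 177^16≡26, 177^32≡2, 177^64≡4
114 = 64 + 32 + 16 + 2, so 177^114 ≡ 4·2·26·325 ≡ 200 (mod 337)
Right side y^r · r^s mod p:
Squares mod 337: 163^1≡163, 163^2≡283, 163^4≡220, 163^8≡209, 163^16≡208, 163^32≡128, 163^64≡208, 163^128≡128
244 = 128 + 64 + 32 + 16 + 4, so 163^244 ≡ 128·208·128·208·220 ≡ 220 (mod 337)
Squares mod 337: 244^1≡244, 244^2≡224, 244^4≡300, 244^8≡21, 244^16≡104, 244^32≡32, 244^64≡13, 244^128≡169
202 = 128 + 64 + 8 + 2, so 244^202 ≡ 169·13·21·224 ≡ 246 (mod 337)
220·246 = 54120 ≡ 200 (mod 337)
200 ≡ 200 (mod 337), so the signature is genuine.

passes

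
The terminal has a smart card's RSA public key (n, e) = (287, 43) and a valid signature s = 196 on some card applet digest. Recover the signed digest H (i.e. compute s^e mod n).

s^43 mod 287 = 91

91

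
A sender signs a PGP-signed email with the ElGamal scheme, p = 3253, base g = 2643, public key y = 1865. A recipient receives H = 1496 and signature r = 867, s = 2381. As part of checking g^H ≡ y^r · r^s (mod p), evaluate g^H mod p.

588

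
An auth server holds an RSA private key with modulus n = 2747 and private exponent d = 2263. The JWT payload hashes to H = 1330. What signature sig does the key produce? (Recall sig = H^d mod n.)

Squares mod 2747: H^1≡1330, H^2≡2579, H^4≡754, H^8≡2634, H^16≡1781, H^32≡1923, H^64≡467, H^128≡1076, H^256≡1289, H^512≡2333, H^1024≡1082, H^2048≡502
2263 = 2048 + 128 + 64 + 16 + 4 + 2 + 1, so H^2263 ≡ 502·1076·467·1781·754·2579·1330 ≡ 1937 (mod 2747)

1937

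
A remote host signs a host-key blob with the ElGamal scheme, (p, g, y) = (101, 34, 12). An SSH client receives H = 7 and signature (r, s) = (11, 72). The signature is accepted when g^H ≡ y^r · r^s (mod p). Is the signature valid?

valid

Left side g^H mod p:
Squares mod 101: 34^1≡34, 34^2≡45, 34^4≡5
7 = 4 + 2 + 1, so 34^7 ≡ 5·45·34 ≡ 75 (mod 101)
Right side y^r · r^s mod p:
Squares mod 101: 12^1≡12, 12^2≡43, 12^4≡31, 12^8≡52
11 = 8 + 2 + 1, so 12^11 ≡ 52·43·12 ≡ 67 (mod 101)
Squares mod 101: 11^1≡11, 11^2≡20, 11^4≡97, 11^8≡16, 11^16≡54, 11^32≡88, 11^64≡68
72 = 64 + 8, so 11^72 ≡ 68·16 ≡ 78 (mod 101)
67·78 = 5226 ≡ 75 (mod 101)
75 ≡ 75 (mod 101), so the signature is genuine.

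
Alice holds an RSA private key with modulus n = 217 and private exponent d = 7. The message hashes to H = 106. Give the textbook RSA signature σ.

22

H^2 ≡ 106^2 = 11236 ≡ 169
H^4 ≡ 169^2 = 28561 ≡ 134
7 = 4 + 2 + 1, so H^7 ≡ 134·169·106 ≡ 22 (mod 217)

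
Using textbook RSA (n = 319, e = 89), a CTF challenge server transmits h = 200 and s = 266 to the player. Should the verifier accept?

reject

s^2 ≡ 266^2 = 70756 ≡ 257
s^4 ≡ 257^2 = 66049 ≡ 16
s^8 ≡ 16^2 = 256
s^16 ≡ 256^2 = 65536 ≡ 141
s^32 ≡ 141^2 = 19881 ≡ 103
s^64 ≡ 103^2 = 10609 ≡ 82
89 = 64 + 16 + 8 + 1, so s^89 ≡ 82·141·256·266 ≡ 138 (mod 319)
The recovered value 138 does not match the digest 200.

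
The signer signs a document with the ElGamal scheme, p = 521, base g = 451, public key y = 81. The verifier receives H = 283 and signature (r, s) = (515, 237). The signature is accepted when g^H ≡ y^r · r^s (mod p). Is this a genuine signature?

Left side g^H mod p:
451^2 = 203401 ≡ 211
451^4 ≡ 211^2 = 44521 ≡ 236
451^8 ≡ 236^2 = 55696 ≡ 470
451^16 ≡ 470^2 = 220900 ≡ 517
451^32 ≡ 517^2 = 267289 ≡ 16
451^64 ≡ 16^2 = 256
451^128 ≡ 256^2 = 65536 ≡ 411
451^256 ≡ 411^2 = 168921 ≡ 117
283 = 256 + 16 + 8 + 2 + 1, so 451^283 ≡ 117·517·470·211·451 ≡ 122 (mod 521)
Right side y^r · r^s mod p:
81^2 = 6561 ≡ 309
81^4 ≡ 309^2 = 95481 ≡ 138
81^8 ≡ 138^2 = 19044 ≡ 288
81^16 ≡ 288^2 = 82944 ≡ 105
81^32 ≡ 105^2 = 11025 ≡ 84
81^64 ≡ 84^2 = 7056 ≡ 283
81^128 ≡ 283^2 = 80089 ≡ 376
81^256 ≡ 376^2 = 141376 ≡ 185
81^512 ≡ 185^2 = 34225 ≡ 360
515 = 512 + 2 + 1, so 81^515 ≡ 360·309·81 ≡ 266 (mod 521)
515^2 = 265225 ≡ 36
515^4 ≡ 36^2 = 1296 ≡ 254
515^8 ≡ 254^2 = 64516 ≡ 433
515^16 ≡ 433^2 = 187489 ≡ 450
515^32 ≡ 450^2 = 202500 ≡ 352
515^64 ≡ 352^2 = 123904 ≡ 427
515^128 ≡ 427^2 = 182329 ≡ 500
237 = 128 + 64 + 32 + 8 + 4 + 1, so 515^237 ≡ 500·427·352·433·254·515 ≡ 259 (mod 521)
266·259 = 68894 ≡ 122 (mod 521)
122 ≡ 122 (mod 521), so the signature is genuine.

genuine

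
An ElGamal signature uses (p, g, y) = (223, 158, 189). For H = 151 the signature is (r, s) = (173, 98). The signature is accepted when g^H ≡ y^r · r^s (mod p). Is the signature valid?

Left side g^H mod p:
Squares mod 223: 158^1≡158, 158^2≡211, 158^4≡144, 158^8≡220, 158^16≡9, 158^32≡81, 158^64≡94, 158^128≡139
151 = 128 + 16 + 4 + 2 + 1, so 158^151 ≡ 139·9·144·211·158 ≡ 20 (mod 223)
Right side y^r · r^s mod p:
Squares mod 223: 189^1≡189, 189^2≡41, 189^4≡120, 189^8≡128, 189^16≡105, 189^32≡98, 189^64≡15, 189^128≡2
173 = 128 + 32 + 8 + 4 + 1, so 189^173 ≡ 2·98·128·120·189 ≡ 190 (mod 223)
Squares mod 223: 173^1≡173, 173^2≡47, 173^4≡202, 173^8≡218, 173^16≡25, 173^32≡179, 173^64≡152
98 = 64 + 32 + 2, so 173^98 ≡ 152·179·47 ≡ 94 (mod 223)
190·94 = 17860 ≡ 20 (mod 223)
20 ≡ 20 (mod 223), so the signature is genuine.

valid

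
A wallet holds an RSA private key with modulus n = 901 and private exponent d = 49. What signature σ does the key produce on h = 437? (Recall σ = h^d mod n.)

h^2 ≡ 437^2 = 190969 ≡ 858
h^4 ≡ 858^2 = 736164 ≡ 47
h^8 ≡ 47^2 = 2209 ≡ 407
h^16 ≡ 407^2 = 165649 ≡ 766
h^32 ≡ 766^2 = 586756 ≡ 205
49 = 32 + 16 + 1, so h^49 ≡ 205·766·437 ≡ 148 (mod 901)

148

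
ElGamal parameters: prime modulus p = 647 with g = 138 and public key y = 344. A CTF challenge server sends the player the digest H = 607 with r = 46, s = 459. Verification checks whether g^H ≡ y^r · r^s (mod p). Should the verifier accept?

reject

Left side g^H mod p:
Squares mod 647: 138^1≡138, 138^2≡281, 138^4≡27, 138^8≡82, 138^16≡254, 138^32≡463, 138^64≡212, 138^128≡301, 138^256≡21, 138^512≡441
607 = 512 + 64 + 16 + 8 + 4 + 2 + 1, so 138^607 ≡ 441·212·254·82·27·281·138 ≡ 215 (mod 647)
Right side y^r · r^s mod p:
Squares mod 647: 344^1≡344, 344^2≡582, 344^4≡343, 344^8≡542, 344^16≡26, 344^32≡29
46 = 32 + 8 + 4 + 2, so 344^46 ≡ 29·542·343·582 ≡ 506 (mod 647)
Squares mod 647: 46^1≡46, 46^2≡175, 46^4≡216, 46^8≡72, 46^16≡8, 46^32≡64, 46^64≡214, 46^128≡506, 46^256≡471
459 = 256 + 128 + 64 + 8 + 2 + 1, so 46^459 ≡ 471·506·214·72·175·46 ≡ 447 (mod 647)
506·447 = 226182 ≡ 379 (mod 647)
215 ≠ 379, so verification fails.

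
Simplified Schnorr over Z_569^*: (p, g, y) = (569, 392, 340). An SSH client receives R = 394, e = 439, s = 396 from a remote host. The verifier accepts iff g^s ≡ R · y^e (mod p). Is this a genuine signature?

genuine

g^s mod p:
392^2 = 153664 ≡ 34
392^4 ≡ 34^2 = 1156 ≡ 18
392^8 ≡ 18^2 = 324
392^16 ≡ 324^2 = 104976 ≡ 280
392^32 ≡ 280^2 = 78400 ≡ 447
392^64 ≡ 447^2 = 199809 ≡ 90
392^128 ≡ 90^2 = 8100 ≡ 134
392^256 ≡ 134^2 = 17956 ≡ 317
396 = 256 + 128 + 8 + 4, so 392^396 ≡ 317·134·324·18 ≡ 476 (mod 569)
R · y^e mod p:
340^2 = 115600 ≡ 93
340^4 ≡ 93^2 = 8649 ≡ 114
340^8 ≡ 114^2 = 12996 ≡ 478
340^16 ≡ 478^2 = 228484 ≡ 315
340^32 ≡ 315^2 = 99225 ≡ 219
340^64 ≡ 219^2 = 47961 ≡ 165
340^128 ≡ 165^2 = 27225 ≡ 482
340^256 ≡ 482^2 = 232324 ≡ 172
439 = 256 + 128 + 32 + 16 + 4 + 2 + 1, so 340^439 ≡ 172·482·219·315·114·93·340 ≡ 498 (mod 569)
394·498 = 196212 ≡ 476 (mod 569)
476 ≡ 476 (mod 569); signature holds.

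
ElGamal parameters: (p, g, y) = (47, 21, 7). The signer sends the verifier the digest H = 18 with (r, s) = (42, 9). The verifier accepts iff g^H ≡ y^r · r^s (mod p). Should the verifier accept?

reject

Left side g^H mod p:
21^2 = 441 ≡ 18
21^4 ≡ 18^2 = 324 ≡ 42
21^8 ≡ 42^2 = 1764 ≡ 25
21^16 ≡ 25^2 = 625 ≡ 14
18 = 16 + 2, so 21^18 ≡ 14·18 ≡ 17 (mod 47)
Right side y^r · r^s mod p:
7^2 = 49 ≡ 2
7^4 ≡ 2^2 = 4
7^8 ≡ 4^2 = 16
7^16 ≡ 16^2 = 256 ≡ 21
7^32 ≡ 21^2 = 441 ≡ 18
42 = 32 + 8 + 2, so 7^42 ≡ 18·16·2 ≡ 12 (mod 47)
42^2 = 1764 ≡ 25
42^4 ≡ 25^2 = 625 ≡ 14
42^8 ≡ 14^2 = 196 ≡ 8
9 = 8 + 1, so 42^9 ≡ 8·42 ≡ 7 (mod 47)
12·7 = 84 ≡ 37 (mod 47)
17 ≠ 37, so verification fails.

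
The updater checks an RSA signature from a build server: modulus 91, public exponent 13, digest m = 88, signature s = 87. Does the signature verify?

s^2 ≡ 87^2 = 7569 ≡ 16
s^4 ≡ 16^2 = 256 ≡ 74
s^8 ≡ 74^2 = 5476 ≡ 16
13 = 8 + 4 + 1, so s^13 ≡ 16·74·87 ≡ 87 (mod 91)
s^13 mod 91 = 87, but m = 88.

does not verify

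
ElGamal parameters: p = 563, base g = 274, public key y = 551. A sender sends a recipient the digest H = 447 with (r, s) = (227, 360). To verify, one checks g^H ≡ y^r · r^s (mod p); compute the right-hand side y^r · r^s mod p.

255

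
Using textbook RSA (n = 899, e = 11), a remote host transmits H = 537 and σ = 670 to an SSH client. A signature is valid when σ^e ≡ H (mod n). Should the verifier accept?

σ^2 ≡ 670^2 = 448900 ≡ 299
σ^4 ≡ 299^2 = 89401 ≡ 400
σ^8 ≡ 400^2 = 160000 ≡ 877
11 = 8 + 2 + 1, so σ^11 ≡ 877·299·670 ≡ 537 (mod 899)
Since 537 equals the digest 537, verification succeeds.

accept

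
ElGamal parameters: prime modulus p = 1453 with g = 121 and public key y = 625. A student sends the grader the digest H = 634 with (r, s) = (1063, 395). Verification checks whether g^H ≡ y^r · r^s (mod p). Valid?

Left side g^H mod p:
Squares mod 1453: 121^1≡121, 121^2≡111, 121^4≡697, 121^8≡507, 121^16≡1321, 121^32≡1441, 121^64≡144, 121^128≡394, 121^256≡1218, 121^512≡11
634 = 512 + 64 + 32 + 16 + 8 + 2, so 121^634 ≡ 11·144·1441·1321·507·111 ≡ 1181 (mod 1453)
Right side y^r · r^s mod p:
Squares mod 1453: 625^1≡625, 625^2≡1221, 625^4≡63, 625^8≡1063, 625^16≡988, 625^32≡1181, 625^64≡1334, 625^128≡1084, 625^256≡1032, 625^512≡1428, 625^1024≡625
1063 = 1024 + 32 + 4 + 2 + 1, so 625^1063 ≡ 625·1181·63·1221·625 ≡ 11 (mod 1453)
Squares mod 1453: 1063^1≡1063, 1063^2≡988, 1063^4≡1181, 1063^8≡1334, 1063^16≡1084, 1063^32≡1032, 1063^64≡1428, 1063^128≡625, 1063^256≡1221
395 = 256 + 128 + 8 + 2 + 1, so 1063^395 ≡ 1221·625·1334·988·1063 ≡ 1032 (mod 1453)
11·1032 = 11352 ≡ 1181 (mod 1453)
1181 ≡ 1181 (mod 1453), so the signature is genuine.

yes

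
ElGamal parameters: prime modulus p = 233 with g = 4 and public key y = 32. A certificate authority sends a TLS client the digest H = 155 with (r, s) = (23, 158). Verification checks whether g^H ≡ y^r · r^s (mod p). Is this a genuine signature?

forged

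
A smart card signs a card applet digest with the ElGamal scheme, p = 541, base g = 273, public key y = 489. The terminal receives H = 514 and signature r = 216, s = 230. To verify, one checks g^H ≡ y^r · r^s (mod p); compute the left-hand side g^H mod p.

130

273^2 = 74529 ≡ 412
273^4 ≡ 412^2 = 169744 ≡ 411
273^8 ≡ 411^2 = 168921 ≡ 129
273^16 ≡ 129^2 = 16641 ≡ 411
273^32 ≡ 411^2 = 168921 ≡ 129
273^64 ≡ 129^2 = 16641 ≡ 411
273^128 ≡ 411^2 = 168921 ≡ 129
273^256 ≡ 129^2 = 16641 ≡ 411
273^512 ≡ 411^2 = 168921 ≡ 129
514 = 512 + 2, so 273^514 ≡ 129·412 ≡ 130 (mod 541)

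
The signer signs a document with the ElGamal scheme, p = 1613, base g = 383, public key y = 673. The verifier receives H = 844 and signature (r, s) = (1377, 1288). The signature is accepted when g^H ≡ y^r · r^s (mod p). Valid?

Left side g^H mod p:
Squares mod 1613: 383^1≡383, 383^2≡1519, 383^4≡771, 383^8≡857, 383^16≡534, 383^32≡1268, 383^64≡1276, 383^128≡659, 383^256≡384, 383^512≡673
844 = 512 + 256 + 64 + 8 + 4, so 383^844 ≡ 673·384·1276·857·771 ≡ 417 (mod 1613)
Right side y^r · r^s mod p:
Squares mod 1613: 673^1≡673, 673^2≡1289, 673^4≡131, 673^8≡1031, 673^16≡1607, 673^32≡36, 673^64≡1296, 673^128≡483, 673^256≡1017, 673^512≡356, 673^1024≡922
1377 = 1024 + 256 + 64 + 32 + 1, so 673^1377 ≡ 922·1017·1296·36·673 ≡ 146 (mod 1613)
Squares mod 1613: 1377^1≡1377, 1377^2≡854, 1377^4≡240, 1377^8≡1145, 1377^16≡1269, 1377^32≡587, 1377^64≡1000, 1377^128≡1553, 1377^256≡374, 1377^512≡1158, 1377^1024≡561
1288 = 1024 + 256 + 8, so 1377^1288 ≡ 561·374·1145 ≡ 36 (mod 1613)
146·36 = 5256 ≡ 417 (mod 1613)
417 ≡ 417 (mod 1613), so the signature is genuine.

yes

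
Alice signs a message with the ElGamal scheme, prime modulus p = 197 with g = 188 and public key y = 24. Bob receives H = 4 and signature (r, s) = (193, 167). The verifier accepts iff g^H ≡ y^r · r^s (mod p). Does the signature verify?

verifies

Left side g^H mod p:
188^4 mod 197 = 60
Right side y^r · r^s mod p:
24^193 mod 197 = 29
193^167 mod 197 = 70
29·70 = 2030 ≡ 60 (mod 197)
60 ≡ 60 (mod 197), so the signature is genuine.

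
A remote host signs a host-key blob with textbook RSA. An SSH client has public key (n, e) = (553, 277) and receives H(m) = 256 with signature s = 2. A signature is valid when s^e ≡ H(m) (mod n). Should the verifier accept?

reject

Squares mod 553: s^1≡2, s^2≡4, s^4≡16, s^8≡256, s^16≡282, s^32≡445, s^64≡51, s^128≡389, s^256≡352
277 = 256 + 16 + 4 + 1, so s^277 ≡ 352·282·16·2 ≡ 16 (mod 553)
16 ≠ 256, so verification fails.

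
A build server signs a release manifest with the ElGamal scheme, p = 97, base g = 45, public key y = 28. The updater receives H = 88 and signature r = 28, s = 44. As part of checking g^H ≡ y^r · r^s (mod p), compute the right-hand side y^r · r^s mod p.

28^2 = 784 ≡ 8
28^4 ≡ 8^2 = 64
28^8 ≡ 64^2 = 4096 ≡ 22
28^16 ≡ 22^2 = 484 ≡ 96
28 = 16 + 8 + 4, so 28^28 ≡ 96·22·64 ≡ 47 (mod 97)
28^2 = 784 ≡ 8
28^4 ≡ 8^2 = 64
28^8 ≡ 64^2 = 4096 ≡ 22
28^16 ≡ 22^2 = 484 ≡ 96
28^32 ≡ 96^2 = 9216 ≡ 1
44 = 32 + 8 + 4, so 28^44 ≡ 1·22·64 ≡ 50 (mod 97)
y^r · r^s ≡ 47·50 = 2350 ≡ 22 (mod 97)

22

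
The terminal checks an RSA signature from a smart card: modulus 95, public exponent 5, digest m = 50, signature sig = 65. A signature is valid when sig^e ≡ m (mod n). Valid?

Squares mod 95: sig^1≡65, sig^2≡45, sig^4≡30
5 = 4 + 1, so sig^5 ≡ 30·65 ≡ 50 (mod 95)
Since 50 equals the digest 50, verification succeeds.

yes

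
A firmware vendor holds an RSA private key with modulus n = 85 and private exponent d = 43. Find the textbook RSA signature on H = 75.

65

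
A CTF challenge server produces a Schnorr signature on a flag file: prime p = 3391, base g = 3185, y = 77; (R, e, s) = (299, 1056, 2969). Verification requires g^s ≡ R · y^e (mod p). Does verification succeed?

g^s mod p:
3185^2969 mod 3391 = 2322
R · y^e mod p:
77^1056 mod 3391 = 3333
299·3333 = 996567 ≡ 3004 (mod 3391)
2322 ≠ 3004; the check fails.

fails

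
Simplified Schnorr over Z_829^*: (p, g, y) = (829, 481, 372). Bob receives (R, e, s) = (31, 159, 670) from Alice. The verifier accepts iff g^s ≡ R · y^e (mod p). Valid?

no

g^s mod p:
Squares mod 829: 481^1≡481, 481^2≡70, 481^4≡755, 481^8≡502, 481^16≡817, 481^32≡144, 481^64≡11, 481^128≡121, 481^256≡548, 481^512≡206
670 = 512 + 128 + 16 + 8 + 4 + 2, so 481^670 ≡ 206·121·817·502·755·70 ≡ 281 (mod 829)
R · y^e mod p:
Squares mod 829: 372^1≡372, 372^2≡770, 372^4≡165, 372^8≡697, 372^16≡15, 372^32≡225, 372^64≡56, 372^128≡649
159 = 128 + 16 + 8 + 4 + 2 + 1, so 372^159 ≡ 649·15·697·165·770·372 ≡ 319 (mod 829)
31·319 = 9889 ≡ 770 (mod 829)
281 ≠ 770; the check fails.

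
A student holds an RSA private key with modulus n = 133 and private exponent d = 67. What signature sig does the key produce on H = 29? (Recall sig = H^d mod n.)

H^2 ≡ 29^2 = 841 ≡ 43
H^4 ≡ 43^2 = 1849 ≡ 120
H^8 ≡ 120^2 = 14400 ≡ 36
H^16 ≡ 36^2 = 1296 ≡ 99
H^32 ≡ 99^2 = 9801 ≡ 92
H^64 ≡ 92^2 = 8464 ≡ 85
67 = 64 + 2 + 1, so H^67 ≡ 85·43·29 ≡ 127 (mod 133)

127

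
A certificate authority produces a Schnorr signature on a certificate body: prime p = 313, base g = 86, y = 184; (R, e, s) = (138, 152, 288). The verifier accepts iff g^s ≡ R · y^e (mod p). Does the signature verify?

g^s mod p:
86^2 = 7396 ≡ 197
86^4 ≡ 197^2 = 38809 ≡ 310
86^8 ≡ 310^2 = 96100 ≡ 9
86^16 ≡ 9^2 = 81
86^32 ≡ 81^2 = 6561 ≡ 301
86^64 ≡ 301^2 = 90601 ≡ 144
86^128 ≡ 144^2 = 20736 ≡ 78
86^256 ≡ 78^2 = 6084 ≡ 137
288 = 256 + 32, so 86^288 ≡ 137·301 ≡ 234 (mod 313)
R · y^e mod p:
184^2 = 33856 ≡ 52
184^4 ≡ 52^2 = 2704 ≡ 200
184^8 ≡ 200^2 = 40000 ≡ 249
184^16 ≡ 249^2 = 62001 ≡ 27
184^32 ≡ 27^2 = 729 ≡ 103
184^64 ≡ 103^2 = 10609 ≡ 280
184^128 ≡ 280^2 = 78400 ≡ 150
152 = 128 + 16 + 8, so 184^152 ≡ 150·27·249 ≡ 277 (mod 313)
138·277 = 38226 ≡ 40 (mod 313)
234 ≠ 40; the check fails.

does not verify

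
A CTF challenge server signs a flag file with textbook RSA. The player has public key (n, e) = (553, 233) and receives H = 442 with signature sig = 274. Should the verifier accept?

accept

sig^2 ≡ 274^2 = 75076 ≡ 421
sig^4 ≡ 421^2 = 177241 ≡ 281
sig^8 ≡ 281^2 = 78961 ≡ 435
sig^16 ≡ 435^2 = 189225 ≡ 99
sig^32 ≡ 99^2 = 9801 ≡ 400
sig^64 ≡ 400^2 = 160000 ≡ 183
sig^128 ≡ 183^2 = 33489 ≡ 309
233 = 128 + 64 + 32 + 8 + 1, so sig^233 ≡ 309·183·400·435·274 ≡ 442 (mod 553)
sig^233 mod 553 = 442 matches H.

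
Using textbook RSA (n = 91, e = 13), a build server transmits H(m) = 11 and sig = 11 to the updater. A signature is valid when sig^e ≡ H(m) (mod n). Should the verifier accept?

accept

sig^2 ≡ 11^2 = 121 ≡ 30
sig^4 ≡ 30^2 = 900 ≡ 81
sig^8 ≡ 81^2 = 6561 ≡ 9
13 = 8 + 4 + 1, so sig^13 ≡ 9·81·11 ≡ 11 (mod 91)
sig^13 mod 91 = 11 matches H(m).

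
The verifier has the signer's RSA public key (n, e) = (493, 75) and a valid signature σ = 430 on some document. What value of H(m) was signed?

σ^2 ≡ 430^2 = 184900 ≡ 25
σ^4 ≡ 25^2 = 625 ≡ 132
σ^8 ≡ 132^2 = 17424 ≡ 169
σ^16 ≡ 169^2 = 28561 ≡ 460
σ^32 ≡ 460^2 = 211600 ≡ 103
σ^64 ≡ 103^2 = 10609 ≡ 256
75 = 64 + 8 + 2 + 1, so σ^75 ≡ 256·169·25·430 ≡ 181 (mod 493)

181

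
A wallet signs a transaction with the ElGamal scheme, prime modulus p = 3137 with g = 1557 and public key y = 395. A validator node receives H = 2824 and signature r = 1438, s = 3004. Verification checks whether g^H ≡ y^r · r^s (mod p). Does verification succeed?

passes

Left side g^H mod p:
Squares mod 3137: 1557^1≡1557, 1557^2≡2485, 1557^4≡1609, 1557^8≡856, 1557^16≡1815, 1557^32≡375, 1557^64≡2597, 1557^128≡2996, 1557^256≡1059, 1557^512≡1572, 1557^1024≡2365, 1557^2048≡3091
2824 = 2048 + 512 + 256 + 8, so 1557^2824 ≡ 3091·1572·1059·856 ≡ 1781 (mod 3137)
Right side y^r · r^s mod p:
Squares mod 3137: 395^1≡395, 395^2≡2312, 395^4≡3033, 395^8≡1405, 395^16≡852, 395^32≡1257, 395^64≡2138, 395^128≡435, 395^256≡1005, 395^512≡3048, 395^1024≡1647
1438 = 1024 + 256 + 128 + 16 + 8 + 4 + 2, so 395^1438 ≡ 1647·1005·435·852·1405·3033·2312 ≡ 2281 (mod 3137)
Squares mod 3137: 1438^1≡1438, 1438^2≡561, 1438^4≡1021, 1438^8≡957, 1438^16≡2982, 1438^32≡2066, 1438^64≡2036, 1438^128≡1319, 1438^256≡1863, 1438^512≡1247, 1438^1024≡2194, 1438^2048≡1478
3004 = 2048 + 512 + 256 + 128 + 32 + 16 + 8 + 4, so 1438^3004 ≡ 1478·1247·1863·1319·2066·2982·957·1021 ≡ 1101 (mod 3137)
2281·1101 = 2511381 ≡ 1781 (mod 3137)
1781 ≡ 1781 (mod 3137), so the signature is genuine.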